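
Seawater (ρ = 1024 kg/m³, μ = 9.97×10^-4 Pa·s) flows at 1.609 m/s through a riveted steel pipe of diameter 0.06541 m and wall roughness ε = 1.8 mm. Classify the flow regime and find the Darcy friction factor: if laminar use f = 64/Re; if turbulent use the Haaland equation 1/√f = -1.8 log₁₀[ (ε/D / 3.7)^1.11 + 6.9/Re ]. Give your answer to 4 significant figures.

f ≈ 0.05559

Re = ρVD/μ = 1024·1.609·0.06541/0.000997 = 1.081e+05.
Re > 4000 → turbulent. ε/D = 0.0018/0.06541 = 0.0275; Haaland: 1/√f = -1.8 log₁₀[0.00434 + 6.38e-05] = 4.241, so f = 0.05559.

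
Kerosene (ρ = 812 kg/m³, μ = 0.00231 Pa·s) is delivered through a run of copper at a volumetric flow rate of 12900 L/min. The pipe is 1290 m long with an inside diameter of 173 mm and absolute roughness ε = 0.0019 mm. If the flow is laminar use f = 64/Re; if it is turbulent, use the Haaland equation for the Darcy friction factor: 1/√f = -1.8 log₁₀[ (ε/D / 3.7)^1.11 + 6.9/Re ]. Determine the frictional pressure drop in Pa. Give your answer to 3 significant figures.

Q = 12900 L/min = 12900/60000 = 0.215 m³/s.
Cross-sectional area A = πD²/4 = π(0.173)²/4 = 0.02351 m²; mean velocity V = Q/A = 0.215/0.02351 = 9.147 m/s.
Reynolds number Re = ρVD/μ = 812 · 9.147 · 0.173 / 0.00231 = 5.562e+05.
Re > 4000 → turbulent. Relative roughness ε/D = 1.9e-06/0.173 = 1.1e-05. Haaland: 1/√f = -1.8 log₁₀[(1.1e-05/3.7)^1.11 + 6.9/5.562e+05] = -1.8 log₁₀[7.32e-07 + 1.24e-05] = 8.787, so f = 0.01295.
Darcy-Weisbach: ΔP = f(L/D)(ρV²/2) = 0.01295·(1290/0.173)·(812·9.147²/2) = 0.01295·7457·3.397e+04 = 3.28e+06 Pa.

ΔP ≈ 3.28×10^6 Pa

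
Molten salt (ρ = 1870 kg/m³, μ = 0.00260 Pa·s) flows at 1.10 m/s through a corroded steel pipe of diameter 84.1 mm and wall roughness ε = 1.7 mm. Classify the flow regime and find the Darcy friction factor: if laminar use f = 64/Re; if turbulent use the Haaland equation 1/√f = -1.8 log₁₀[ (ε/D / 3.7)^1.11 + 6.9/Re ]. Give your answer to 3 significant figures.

Re = ρVD/μ = 1870·1.1·0.0841/0.0026 = 6.654e+04.
Re > 4000 → turbulent. ε/D = 0.0017/0.0841 = 0.0202; Haaland: 1/√f = -1.8 log₁₀[0.00308 + 0.000104] = 4.495, so f = 0.0495.

f ≈ 0.0495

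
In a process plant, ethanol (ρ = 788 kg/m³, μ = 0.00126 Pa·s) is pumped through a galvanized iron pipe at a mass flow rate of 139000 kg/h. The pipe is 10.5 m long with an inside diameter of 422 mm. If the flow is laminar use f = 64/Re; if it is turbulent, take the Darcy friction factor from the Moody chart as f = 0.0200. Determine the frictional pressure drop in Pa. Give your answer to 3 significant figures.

ṁ = 139000 kg/h = 139000/3600 = 38.61 kg/s.
A = πD²/4 = π(0.422)²/4 = 0.1399 m²; mean velocity V = ṁ/(ρA) = 38.61/(788 · 0.1399) = 0.3503 m/s.
Reynolds number Re = ρVD/μ = 788 · 0.3503 · 0.422 / 0.00126 = 9.246e+04.
Re > 4000 → turbulent; use the Moody-chart value f = 0.0200.
Darcy-Weisbach: ΔP = f(L/D)(ρV²/2) = 0.02·(10.5/0.422)·(788·0.3503²/2) = 0.02·24.88·48.35 = 24.06 Pa.

ΔP ≈ 24.1 Pa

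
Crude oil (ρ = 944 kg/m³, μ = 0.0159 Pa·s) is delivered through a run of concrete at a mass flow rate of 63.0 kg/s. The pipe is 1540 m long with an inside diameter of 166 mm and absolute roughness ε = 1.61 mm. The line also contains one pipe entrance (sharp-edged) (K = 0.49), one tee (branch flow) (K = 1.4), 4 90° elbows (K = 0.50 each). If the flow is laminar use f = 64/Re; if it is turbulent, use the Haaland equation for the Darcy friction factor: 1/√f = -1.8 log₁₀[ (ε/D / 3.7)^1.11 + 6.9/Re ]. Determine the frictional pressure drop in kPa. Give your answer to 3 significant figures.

ΔP ≈ 1660 kPa

A = πD²/4 = π(0.166)²/4 = 0.02164 m²; mean velocity V = ṁ/(ρA) = 63/(944 · 0.02164) = 3.084 m/s.
Reynolds number Re = ρVD/μ = 944 · 3.084 · 0.166 / 0.0159 = 3.039e+04.
Re > 4000 → turbulent. Relative roughness ε/D = 0.00161/0.166 = 0.0097. Haaland: 1/√f = -1.8 log₁₀[(0.0097/3.7)^1.11 + 6.9/3.039e+04] = -1.8 log₁₀[0.00136 + 0.000227] = 5.037, so f = 0.03941.
Total minor-loss coefficient ΣK = 1·0.49 + 1·1.4 + 4·0.5 = 3.89.
ΔP = [f·L/D + ΣK]·(ρV²/2) = [0.03941·1540/0.166 + 3.89]·(944·3.084²/2) = [365.6 + 3.89]·4488 = 1.658e+06 Pa.
ΔP = 1.658e+06 Pa = 1660 kPa.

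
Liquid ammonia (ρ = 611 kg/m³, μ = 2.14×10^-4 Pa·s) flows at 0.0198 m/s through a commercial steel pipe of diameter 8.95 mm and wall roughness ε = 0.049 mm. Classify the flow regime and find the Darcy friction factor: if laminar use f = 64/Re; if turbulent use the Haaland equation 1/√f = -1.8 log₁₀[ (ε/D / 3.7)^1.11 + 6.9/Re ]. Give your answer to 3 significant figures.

f ≈ 0.126

Re = ρVD/μ = 611·0.0198·0.00895/0.000214 = 506.
Re < 2300 → laminar, so f = 64/Re = 0.1265 (roughness is irrelevant in laminar flow).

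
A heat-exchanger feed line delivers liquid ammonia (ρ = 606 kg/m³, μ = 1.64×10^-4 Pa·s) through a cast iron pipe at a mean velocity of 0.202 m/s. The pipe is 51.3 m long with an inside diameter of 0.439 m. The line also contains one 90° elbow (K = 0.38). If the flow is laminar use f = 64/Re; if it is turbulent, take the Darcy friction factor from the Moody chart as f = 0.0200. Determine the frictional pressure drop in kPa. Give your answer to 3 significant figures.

ΔP ≈ 0.0336 kPa

Reynolds number Re = ρVD/μ = 606 · 0.202 · 0.439 / 0.000164 = 3.277e+05.
Re > 4000 → turbulent; use the Moody-chart value f = 0.0200.
Total minor-loss coefficient ΣK = 1·0.38 = 0.38.
ΔP = [f·L/D + ΣK]·(ρV²/2) = [0.02·51.3/0.439 + 0.38]·(606·0.202²/2) = [2.337 + 0.38]·12.36 = 33.59 Pa.
ΔP = 33.59 Pa = 0.0336 kPa.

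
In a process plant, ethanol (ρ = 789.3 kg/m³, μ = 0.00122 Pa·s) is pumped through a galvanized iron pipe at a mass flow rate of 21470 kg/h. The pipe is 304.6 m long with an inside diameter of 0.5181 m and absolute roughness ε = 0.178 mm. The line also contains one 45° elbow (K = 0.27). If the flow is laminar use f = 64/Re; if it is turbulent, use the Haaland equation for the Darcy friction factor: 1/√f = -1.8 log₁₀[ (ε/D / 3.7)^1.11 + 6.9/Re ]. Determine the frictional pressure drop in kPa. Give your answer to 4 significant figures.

ΔP ≈ 0.009029 kPa

ṁ = 21470 kg/h = 21470/3600 = 5.964 kg/s.
A = πD²/4 = π(0.5181)²/4 = 0.2108 m²; mean velocity V = ṁ/(ρA) = 5.964/(789.3 · 0.2108) = 0.03584 m/s.
Reynolds number Re = ρVD/μ = 789.3 · 0.03584 · 0.5181 / 0.00122 = 1.201e+04.
Re > 4000 → turbulent. Relative roughness ε/D = 0.000178/0.5181 = 0.000344. Haaland: 1/√f = -1.8 log₁₀[(0.000344/3.7)^1.11 + 6.9/1.201e+04] = -1.8 log₁₀[3.34e-05 + 0.000574] = 5.789, so f = 0.02984.
Total minor-loss coefficient ΣK = 1·0.27 = 0.27.
ΔP = [f·L/D + ΣK]·(ρV²/2) = [0.02984·304.6/0.5181 + 0.27]·(789.3·0.03584²/2) = [17.54 + 0.27]·0.5069 = 9.029 Pa.
ΔP = 9.029 Pa = 0.009029 kPa.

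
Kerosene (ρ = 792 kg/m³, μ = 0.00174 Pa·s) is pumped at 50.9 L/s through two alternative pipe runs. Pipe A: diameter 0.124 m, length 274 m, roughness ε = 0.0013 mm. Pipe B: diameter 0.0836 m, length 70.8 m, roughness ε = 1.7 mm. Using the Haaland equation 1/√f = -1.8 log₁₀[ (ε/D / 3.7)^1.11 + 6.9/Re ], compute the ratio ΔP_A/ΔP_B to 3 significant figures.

Pipe A: V = Q/A = 0.0509/0.01208 = 4.215 m/s; Re = 2.379e+05; ε/D = 1.05e-05; Haaland → f = 0.01506; ΔP_A = f(L/D)(ρV²/2) = 2.341e+05 Pa.
Pipe B: V = Q/A = 0.0509/0.005489 = 9.273 m/s; Re = 3.529e+05; ε/D = 0.0203; Haaland → f = 0.04915; ΔP_B = f(L/D)(ρV²/2) = 1.417e+06 Pa.
ΔP_A/ΔP_B = 2.341e+05/1.417e+06 = 0.165.

ΔP_A/ΔP_B ≈ 0.165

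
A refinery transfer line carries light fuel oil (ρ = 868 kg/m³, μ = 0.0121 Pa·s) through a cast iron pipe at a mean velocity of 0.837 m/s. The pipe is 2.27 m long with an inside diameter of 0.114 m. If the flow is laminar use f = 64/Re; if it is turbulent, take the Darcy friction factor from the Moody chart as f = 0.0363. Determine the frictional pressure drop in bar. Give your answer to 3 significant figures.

ΔP ≈ 0.00220 bar

Reynolds number Re = ρVD/μ = 868 · 0.837 · 0.114 / 0.0121 = 6845.
Re > 4000 → turbulent; use the Moody-chart value f = 0.0363.
Darcy-Weisbach: ΔP = f(L/D)(ρV²/2) = 0.0363·(2.27/0.114)·(868·0.837²/2) = 0.0363·19.91·304 = 219.8 Pa.
ΔP = 219.8 Pa = 0.00220 bar.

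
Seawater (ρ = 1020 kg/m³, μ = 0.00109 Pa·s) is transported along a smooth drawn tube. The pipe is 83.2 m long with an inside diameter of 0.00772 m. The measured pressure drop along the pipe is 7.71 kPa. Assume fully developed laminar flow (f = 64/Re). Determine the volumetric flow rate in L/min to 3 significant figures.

Q ≈ 0.445 L/min

For laminar flow, f = 64/Re with Re = ρVD/μ, so Darcy-Weisbach reduces to ΔP = 32μLV/D². Solving for V: V = ΔP·D²/(32μL) = 7710·(0.00772)²/(32·0.00109·83.2) = 0.1583 m/s.
Check: Re = ρVD/μ = 1020·0.1583·0.00772/0.00109 = 1144 < 2300, so the laminar assumption holds.
Q = V·A = 0.1583·(π/4·0.00772²) = 7.412e-06 m³/s = 0.445 L/min.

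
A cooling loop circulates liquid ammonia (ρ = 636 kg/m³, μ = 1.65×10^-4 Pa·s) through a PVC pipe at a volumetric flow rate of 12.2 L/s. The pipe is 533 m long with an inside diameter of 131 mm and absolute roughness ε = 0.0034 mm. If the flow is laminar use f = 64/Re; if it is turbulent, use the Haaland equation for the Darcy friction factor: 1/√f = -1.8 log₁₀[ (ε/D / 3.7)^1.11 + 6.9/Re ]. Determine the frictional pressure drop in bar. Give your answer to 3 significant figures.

ΔP ≈ 0.144 bar

Q = 12.2 L/s = 12.2/1000 = 0.0122 m³/s.
Cross-sectional area A = πD²/4 = π(0.131)²/4 = 0.01348 m²; mean velocity V = Q/A = 0.0122/0.01348 = 0.9052 m/s.
Reynolds number Re = ρVD/μ = 636 · 0.9052 · 0.131 / 0.000165 = 4.571e+05.
Re > 4000 → turbulent. Relative roughness ε/D = 3.4e-06/0.131 = 2.6e-05. Haaland: 1/√f = -1.8 log₁₀[(2.6e-05/3.7)^1.11 + 6.9/4.571e+05] = -1.8 log₁₀[1.9e-06 + 1.51e-05] = 8.585, so f = 0.01357.
Darcy-Weisbach: ΔP = f(L/D)(ρV²/2) = 0.01357·(533/0.131)·(636·0.9052²/2) = 0.01357·4069·260.5 = 1.438e+04 Pa.
ΔP = 1.438e+04 Pa = 0.144 bar.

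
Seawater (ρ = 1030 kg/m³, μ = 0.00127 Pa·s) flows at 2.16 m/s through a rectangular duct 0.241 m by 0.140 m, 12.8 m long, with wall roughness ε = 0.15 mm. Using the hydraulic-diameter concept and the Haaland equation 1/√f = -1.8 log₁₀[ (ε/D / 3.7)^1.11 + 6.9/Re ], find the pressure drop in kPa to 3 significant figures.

ΔP ≈ 3.44 kPa

Hydraulic diameter D_h = 4A/P = 4·(0.241·0.14)/(2·(0.241+0.14)) = 0.135/0.762 = 0.1771 m.
Re = ρVD_h/μ = 1030·2.16·0.1771/0.00127 = 3.103e+05.
ε/D_h = 0.00015/0.1771 = 0.000847; Haaland gives 1/√f = -1.8 log₁₀[9.1e-05+2.22e-05] = 7.103, so f = 0.01982.
ΔP = f(L/D_h)(ρV²/2) = 0.01982·12.8/0.1771·2403 = 3442 Pa.
ΔP = 3.44 kPa.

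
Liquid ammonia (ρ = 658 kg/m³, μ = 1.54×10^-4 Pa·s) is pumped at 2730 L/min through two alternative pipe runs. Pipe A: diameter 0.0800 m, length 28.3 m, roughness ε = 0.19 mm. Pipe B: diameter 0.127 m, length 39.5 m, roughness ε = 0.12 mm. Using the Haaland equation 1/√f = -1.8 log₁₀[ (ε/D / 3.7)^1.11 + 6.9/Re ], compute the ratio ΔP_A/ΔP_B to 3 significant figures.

ΔP_A/ΔP_B ≈ 9.10

Pipe A: V = Q/A = 0.0455/0.005027 = 9.052 m/s; Re = 3.094e+06; ε/D = 0.00237; Haaland → f = 0.02462; ΔP_A = f(L/D)(ρV²/2) = 2.348e+05 Pa.
Pipe B: V = Q/A = 0.0455/0.01267 = 3.592 m/s; Re = 1.949e+06; ε/D = 0.000945; Haaland → f = 0.01955; ΔP_B = f(L/D)(ρV²/2) = 2.581e+04 Pa.
ΔP_A/ΔP_B = 2.348e+05/2.581e+04 = 9.10.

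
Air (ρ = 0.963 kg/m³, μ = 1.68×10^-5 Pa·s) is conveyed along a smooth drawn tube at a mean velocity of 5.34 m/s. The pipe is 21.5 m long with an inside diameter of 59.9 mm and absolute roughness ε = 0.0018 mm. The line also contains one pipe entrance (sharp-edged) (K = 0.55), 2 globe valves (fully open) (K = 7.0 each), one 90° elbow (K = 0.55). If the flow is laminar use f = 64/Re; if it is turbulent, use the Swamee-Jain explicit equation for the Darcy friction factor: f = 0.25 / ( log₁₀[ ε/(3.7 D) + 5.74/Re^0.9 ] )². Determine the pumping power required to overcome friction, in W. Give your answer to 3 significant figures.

Reynolds number Re = ρVD/μ = 0.963 · 5.34 · 0.0599 / 1.68e-05 = 1.834e+04.
Re > 4000 → turbulent. Relative roughness ε/D = 1.8e-06/0.0599 = 3.01e-05. Swamee-Jain: f = 0.25/(log₁₀[3.01e-05/3.7 + 5.74/1.834e+04^0.9])² = 0.25/(log₁₀[8.12e-06 + 0.000836])² = 0.25/(-3.074)² = 0.02646.
Total minor-loss coefficient ΣK = 1·0.55 + 2·7 + 1·0.55 = 15.1.
ΔP = [f·L/D + ΣK]·(ρV²/2) = [0.02646·21.5/0.0599 + 15.1]·(0.963·5.34²/2) = [9.497 + 15.1]·13.73 = 337.7 Pa.
Q = V·A = 5.34·0.002818 = 0.01505 m³/s.
Pumping power P = QΔP = 0.01505·337.7 = 5.082 W = 5.08 W.

P ≈ 5.08 W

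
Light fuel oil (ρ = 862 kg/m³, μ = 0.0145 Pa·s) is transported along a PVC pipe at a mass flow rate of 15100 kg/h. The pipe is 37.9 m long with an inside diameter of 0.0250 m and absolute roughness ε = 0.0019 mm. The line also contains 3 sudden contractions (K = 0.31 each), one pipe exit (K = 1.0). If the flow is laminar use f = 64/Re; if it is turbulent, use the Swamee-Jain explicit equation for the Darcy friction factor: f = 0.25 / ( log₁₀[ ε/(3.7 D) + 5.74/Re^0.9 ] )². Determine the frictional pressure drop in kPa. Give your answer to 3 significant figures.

ṁ = 15100 kg/h = 15100/3600 = 4.194 kg/s.
A = πD²/4 = π(0.025)²/4 = 0.0004909 m²; mean velocity V = ṁ/(ρA) = 4.194/(862 · 0.0004909) = 9.913 m/s.
Reynolds number Re = ρVD/μ = 862 · 9.913 · 0.025 / 0.0145 = 1.473e+04.
Re > 4000 → turbulent. Relative roughness ε/D = 1.9e-06/0.025 = 7.6e-05. Swamee-Jain: f = 0.25/(log₁₀[7.6e-05/3.7 + 5.74/1.473e+04^0.9])² = 0.25/(log₁₀[2.05e-05 + 0.00102])² = 0.25/(-2.984)² = 0.02808.
Total minor-loss coefficient ΣK = 3·0.31 + 1·1 = 1.93.
ΔP = [f·L/D + ΣK]·(ρV²/2) = [0.02808·37.9/0.025 + 1.93]·(862·9.913²/2) = [42.57 + 1.93]·4.235e+04 = 1.885e+06 Pa.
ΔP = 1.885e+06 Pa = 1880 kPa.

ΔP ≈ 1880 kPa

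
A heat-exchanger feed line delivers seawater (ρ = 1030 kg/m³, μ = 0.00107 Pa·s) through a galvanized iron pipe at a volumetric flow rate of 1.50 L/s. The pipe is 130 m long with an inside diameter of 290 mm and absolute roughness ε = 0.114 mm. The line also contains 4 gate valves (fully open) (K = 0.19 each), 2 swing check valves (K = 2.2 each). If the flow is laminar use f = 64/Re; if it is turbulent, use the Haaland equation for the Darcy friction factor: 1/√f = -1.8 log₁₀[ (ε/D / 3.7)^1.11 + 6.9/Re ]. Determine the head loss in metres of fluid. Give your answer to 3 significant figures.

Q = 1.50 L/s = 1.50/1000 = 0.0015 m³/s.
Cross-sectional area A = πD²/4 = π(0.29)²/4 = 0.06605 m²; mean velocity V = Q/A = 0.0015/0.06605 = 0.02271 m/s.
Reynolds number Re = ρVD/μ = 1030 · 0.02271 · 0.29 / 0.00107 = 6340.
Re > 4000 → turbulent. Relative roughness ε/D = 0.000114/0.29 = 0.000393. Haaland: 1/√f = -1.8 log₁₀[(0.000393/3.7)^1.11 + 6.9/6340] = -1.8 log₁₀[3.88e-05 + 0.00109] = 5.306, so f = 0.03551.
Total minor-loss coefficient ΣK = 4·0.19 + 2·2.2 = 5.16.
ΔP = [f·L/D + ΣK]·(ρV²/2) = [0.03551·130/0.29 + 5.16]·(1030·0.02271²/2) = [15.92 + 5.16]·0.2656 = 5.599 Pa.
Head loss h_f = ΔP/(ρg) = 5.599/(1030·9.81) = 5.54×10^-4 m.

h_f ≈ 5.54×10^-4 m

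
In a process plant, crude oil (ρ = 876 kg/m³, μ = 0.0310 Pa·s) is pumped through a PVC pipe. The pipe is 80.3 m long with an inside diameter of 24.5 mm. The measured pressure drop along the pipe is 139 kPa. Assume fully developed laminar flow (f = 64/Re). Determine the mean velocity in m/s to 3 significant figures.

V ≈ 1.05 m/s

For laminar flow, f = 64/Re with Re = ρVD/μ, so Darcy-Weisbach reduces to ΔP = 32μLV/D². Solving for V: V = ΔP·D²/(32μL) = 1.39e+05·(0.0245)²/(32·0.031·80.3) = 1.047 m/s.
Check: Re = ρVD/μ = 876·1.047·0.0245/0.031 = 725.2 < 2300, so the laminar assumption holds.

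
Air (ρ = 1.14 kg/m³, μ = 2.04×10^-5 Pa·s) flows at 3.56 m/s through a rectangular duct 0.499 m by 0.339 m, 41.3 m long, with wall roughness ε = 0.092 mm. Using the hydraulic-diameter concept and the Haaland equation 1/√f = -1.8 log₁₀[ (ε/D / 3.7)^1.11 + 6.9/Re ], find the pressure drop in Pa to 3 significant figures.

ΔP ≈ 14.5 Pa

Hydraulic diameter D_h = 4A/P = 4·(0.499·0.339)/(2·(0.499+0.339)) = 0.6766/1.676 = 0.4037 m.
Re = ρVD_h/μ = 1.14·3.56·0.4037/2.04e-05 = 8.032e+04.
ε/D_h = 9.2e-05/0.4037 = 0.000228; Haaland gives 1/√f = -1.8 log₁₀[2.12e-05+8.59e-05] = 7.146, so f = 0.01958.
ΔP = f(L/D_h)(ρV²/2) = 0.01958·41.3/0.4037·7.224 = 14.47 Pa.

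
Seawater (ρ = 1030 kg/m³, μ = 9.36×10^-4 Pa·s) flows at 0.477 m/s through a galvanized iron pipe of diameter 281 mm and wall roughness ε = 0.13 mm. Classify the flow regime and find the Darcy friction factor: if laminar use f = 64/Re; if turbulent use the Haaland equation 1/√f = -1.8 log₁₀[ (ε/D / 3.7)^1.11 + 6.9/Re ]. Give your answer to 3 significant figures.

Re = ρVD/μ = 1030·0.477·0.281/0.000936 = 1.475e+05.
Re > 4000 → turbulent. ε/D = 0.00013/0.281 = 0.000463; Haaland: 1/√f = -1.8 log₁₀[4.65e-05 + 4.68e-05] = 7.254, so f = 0.019.

f ≈ 0.0190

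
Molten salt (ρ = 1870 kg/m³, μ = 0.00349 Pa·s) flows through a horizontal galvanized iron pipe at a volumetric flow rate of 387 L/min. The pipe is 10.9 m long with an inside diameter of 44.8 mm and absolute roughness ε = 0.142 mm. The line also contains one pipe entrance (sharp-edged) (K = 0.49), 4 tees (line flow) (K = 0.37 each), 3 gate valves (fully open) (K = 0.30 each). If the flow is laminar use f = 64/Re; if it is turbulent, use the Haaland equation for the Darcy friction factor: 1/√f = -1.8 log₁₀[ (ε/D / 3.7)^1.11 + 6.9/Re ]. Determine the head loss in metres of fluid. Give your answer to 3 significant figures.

h_f ≈ 8.22 m

Q = 387 L/min = 387/60000 = 0.00645 m³/s.
Cross-sectional area A = πD²/4 = π(0.0448)²/4 = 0.001576 m²; mean velocity V = Q/A = 0.00645/0.001576 = 4.092 m/s.
Reynolds number Re = ρVD/μ = 1870 · 4.092 · 0.0448 / 0.00349 = 9.822e+04.
Re > 4000 → turbulent. Relative roughness ε/D = 0.000142/0.0448 = 0.00317. Haaland: 1/√f = -1.8 log₁₀[(0.00317/3.7)^1.11 + 6.9/9.822e+04] = -1.8 log₁₀[0.000394 + 7.02e-05] = 6, so f = 0.02778.
Total minor-loss coefficient ΣK = 1·0.49 + 4·0.37 + 3·0.3 = 2.87.
ΔP = [f·L/D + ΣK]·(ρV²/2) = [0.02778·10.9/0.0448 + 2.87]·(1870·4.092²/2) = [6.759 + 2.87]·1.565e+04 = 1.507e+05 Pa.
Head loss h_f = ΔP/(ρg) = 1.507e+05/(1870·9.81) = 8.22 m.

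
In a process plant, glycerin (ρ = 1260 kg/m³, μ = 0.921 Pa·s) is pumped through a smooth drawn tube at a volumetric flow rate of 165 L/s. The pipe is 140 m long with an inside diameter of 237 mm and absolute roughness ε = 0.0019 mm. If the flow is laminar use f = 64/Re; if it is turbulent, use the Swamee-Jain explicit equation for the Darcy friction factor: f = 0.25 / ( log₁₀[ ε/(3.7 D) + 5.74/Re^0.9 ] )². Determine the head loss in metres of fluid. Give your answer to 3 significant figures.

h_f ≈ 22.2 m

Q = 165 L/s = 165/1000 = 0.165 m³/s.
Cross-sectional area A = πD²/4 = π(0.237)²/4 = 0.04412 m²; mean velocity V = Q/A = 0.165/0.04412 = 3.74 m/s.
Reynolds number Re = ρVD/μ = 1260 · 3.74 · 0.237 / 0.921 = 1213.
Re < 2300 → laminar flow, so f = 64/Re = 64/1213 = 0.05277 (the turbulent correlation is not needed).
Darcy-Weisbach: ΔP = f(L/D)(ρV²/2) = 0.05277·(140/0.237)·(1260·3.74²/2) = 0.05277·590.7·8813 = 2.748e+05 Pa.
Head loss h_f = ΔP/(ρg) = 2.748e+05/(1260·9.81) = 22.2 m.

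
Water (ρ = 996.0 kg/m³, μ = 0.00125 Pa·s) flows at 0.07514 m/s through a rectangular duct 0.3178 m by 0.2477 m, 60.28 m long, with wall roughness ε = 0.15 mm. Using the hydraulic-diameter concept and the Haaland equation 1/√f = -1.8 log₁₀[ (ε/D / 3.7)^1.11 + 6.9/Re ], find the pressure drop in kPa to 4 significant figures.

ΔP ≈ 0.01696 kPa

Hydraulic diameter D_h = 4A/P = 4·(0.3178·0.2477)/(2·(0.3178+0.2477)) = 0.3149/1.131 = 0.2784 m.
Re = ρVD_h/μ = 996·0.07514·0.2784/0.00125 = 1.667e+04.
ε/D_h = 0.00015/0.2784 = 0.000539; Haaland gives 1/√f = -1.8 log₁₀[5.51e-05+0.000414] = 5.992, so f = 0.02785.
ΔP = f(L/D_h)(ρV²/2) = 0.02785·60.28/0.2784·2.812 = 16.96 Pa.
ΔP = 0.01696 kPa.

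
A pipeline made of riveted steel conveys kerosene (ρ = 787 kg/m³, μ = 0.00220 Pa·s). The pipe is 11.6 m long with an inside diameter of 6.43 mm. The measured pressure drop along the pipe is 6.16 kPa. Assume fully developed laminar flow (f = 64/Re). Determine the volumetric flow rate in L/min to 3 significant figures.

Q ≈ 0.608 L/min

For laminar flow, f = 64/Re with Re = ρVD/μ, so Darcy-Weisbach reduces to ΔP = 32μLV/D². Solving for V: V = ΔP·D²/(32μL) = 6160·(0.00643)²/(32·0.0022·11.6) = 0.3119 m/s.
Check: Re = ρVD/μ = 787·0.3119·0.00643/0.0022 = 717.4 < 2300, so the laminar assumption holds.
Q = V·A = 0.3119·(π/4·0.00643²) = 1.013e-05 m³/s = 0.608 L/min.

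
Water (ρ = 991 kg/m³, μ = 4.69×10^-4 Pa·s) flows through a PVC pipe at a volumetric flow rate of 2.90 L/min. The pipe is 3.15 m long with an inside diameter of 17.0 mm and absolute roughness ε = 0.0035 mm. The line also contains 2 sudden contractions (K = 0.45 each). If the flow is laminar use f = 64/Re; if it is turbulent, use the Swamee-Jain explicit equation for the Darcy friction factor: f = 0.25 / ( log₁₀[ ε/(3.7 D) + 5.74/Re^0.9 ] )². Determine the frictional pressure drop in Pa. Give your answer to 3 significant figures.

Q = 2.90 L/min = 2.90/60000 = 4.833e-05 m³/s.
Cross-sectional area A = πD²/4 = π(0.017)²/4 = 0.000227 m²; mean velocity V = Q/A = 4.833e-05/0.000227 = 0.2129 m/s.
Reynolds number Re = ρVD/μ = 991 · 0.2129 · 0.017 / 0.000469 = 7649.
Re > 4000 → turbulent. Relative roughness ε/D = 3.5e-06/0.017 = 0.000206. Swamee-Jain: f = 0.25/(log₁₀[0.000206/3.7 + 5.74/7649^0.9])² = 0.25/(log₁₀[5.56e-05 + 0.00184])² = 0.25/(-2.723)² = 0.03371.
Total minor-loss coefficient ΣK = 2·0.45 = 0.9.
ΔP = [f·L/D + ΣK]·(ρV²/2) = [0.03371·3.15/0.017 + 0.9]·(991·0.2129²/2) = [6.246 + 0.9]·22.47 = 160.6 Pa.

ΔP ≈ 161 Pa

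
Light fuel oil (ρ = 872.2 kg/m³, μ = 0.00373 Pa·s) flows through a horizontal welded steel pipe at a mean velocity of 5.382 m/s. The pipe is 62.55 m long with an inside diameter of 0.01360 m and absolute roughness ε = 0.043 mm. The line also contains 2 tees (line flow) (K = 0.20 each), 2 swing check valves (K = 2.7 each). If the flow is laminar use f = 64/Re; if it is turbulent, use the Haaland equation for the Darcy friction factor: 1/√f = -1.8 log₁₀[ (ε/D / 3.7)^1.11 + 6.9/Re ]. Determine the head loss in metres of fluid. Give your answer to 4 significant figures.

Reynolds number Re = ρVD/μ = 872.2 · 5.382 · 0.0136 / 0.00373 = 1.712e+04.
Re > 4000 → turbulent. Relative roughness ε/D = 4.3e-05/0.0136 = 0.00316. Haaland: 1/√f = -1.8 log₁₀[(0.00316/3.7)^1.11 + 6.9/1.712e+04] = -1.8 log₁₀[0.000393 + 0.000403] = 5.578, so f = 0.03214.
Total minor-loss coefficient ΣK = 2·0.2 + 2·2.7 = 5.8.
ΔP = [f·L/D + ΣK]·(ρV²/2) = [0.03214·62.55/0.0136 + 5.8]·(872.2·5.382²/2) = [147.8 + 5.8]·1.263e+04 = 1.94e+06 Pa.
Head loss h_f = ΔP/(ρg) = 1.94e+06/(872.2·9.81) = 226.8 m.

h_f ≈ 226.8 m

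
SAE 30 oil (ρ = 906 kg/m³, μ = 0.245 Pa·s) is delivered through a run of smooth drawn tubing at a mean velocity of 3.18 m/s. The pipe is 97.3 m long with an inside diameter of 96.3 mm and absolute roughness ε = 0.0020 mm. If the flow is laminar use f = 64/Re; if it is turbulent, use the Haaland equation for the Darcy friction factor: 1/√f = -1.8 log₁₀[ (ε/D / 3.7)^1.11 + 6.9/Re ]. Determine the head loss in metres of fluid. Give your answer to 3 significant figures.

h_f ≈ 29.4 m

Reynolds number Re = ρVD/μ = 906 · 3.18 · 0.0963 / 0.245 = 1132.
Re < 2300 → laminar flow, so f = 64/Re = 64/1132 = 0.05652 (the turbulent correlation is not needed).
Darcy-Weisbach: ΔP = f(L/D)(ρV²/2) = 0.05652·(97.3/0.0963)·(906·3.18²/2) = 0.05652·1010·4581 = 2.616e+05 Pa.
Head loss h_f = ΔP/(ρg) = 2.616e+05/(906·9.81) = 29.4 m.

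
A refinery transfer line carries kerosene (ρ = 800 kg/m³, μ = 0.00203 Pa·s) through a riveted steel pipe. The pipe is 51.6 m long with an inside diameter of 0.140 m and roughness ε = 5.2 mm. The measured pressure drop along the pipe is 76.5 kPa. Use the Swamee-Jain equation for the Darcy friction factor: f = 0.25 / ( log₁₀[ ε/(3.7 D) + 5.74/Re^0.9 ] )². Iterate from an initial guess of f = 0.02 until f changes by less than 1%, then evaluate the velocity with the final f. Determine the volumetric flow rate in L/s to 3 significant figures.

Q ≈ 44.2 L/s

Rearranging Darcy-Weisbach: V = √(2·ΔP·D/(f·L·ρ)). With ε/D = 0.0052/0.14 = 0.0371, iterate starting from f = 0.02:
  f = 0.02 → V = √(2·7.65e+04·0.14/(0.02·51.6·800)) = 5.094 m/s; Re = ρVD/μ = 2.81e+05; f → 0.0628
  f = 0.0628 → V = 2.875 m/s; Re = 1.586e+05; f → 0.06293
Converged (Δf/f < 1%). With the final f = 0.06293: V = √(2·7.65e+04·0.14/(0.06293·51.6·800)) = 2.872 m/s.
Q = V·A = 2.872·(π/4·0.14²) = 0.0442 m³/s = 44.2 L/s.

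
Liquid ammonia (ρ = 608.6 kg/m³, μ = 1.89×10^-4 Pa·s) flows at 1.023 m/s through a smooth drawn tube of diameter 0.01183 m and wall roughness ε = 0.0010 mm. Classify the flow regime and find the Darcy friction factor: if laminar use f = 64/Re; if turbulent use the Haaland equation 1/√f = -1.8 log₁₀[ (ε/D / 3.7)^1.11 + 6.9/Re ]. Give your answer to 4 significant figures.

Re = ρVD/μ = 608.6·1.023·0.01183/0.000189 = 3.897e+04.
Re > 4000 → turbulent. ε/D = 1e-06/0.01183 = 8.45e-05; Haaland: 1/√f = -1.8 log₁₀[7.05e-06 + 0.000177] = 6.723, so f = 0.02213.

f ≈ 0.02213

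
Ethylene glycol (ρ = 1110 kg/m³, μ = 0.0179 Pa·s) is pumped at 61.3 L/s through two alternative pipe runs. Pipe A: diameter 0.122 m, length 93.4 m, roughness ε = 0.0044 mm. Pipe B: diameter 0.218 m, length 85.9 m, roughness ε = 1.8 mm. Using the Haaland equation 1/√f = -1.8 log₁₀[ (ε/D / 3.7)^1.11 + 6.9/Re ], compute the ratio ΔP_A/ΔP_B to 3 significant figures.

Pipe A: V = Q/A = 0.0613/0.01169 = 5.244 m/s; Re = 3.967e+04; ε/D = 3.61e-05; Haaland → f = 0.02191; ΔP_A = f(L/D)(ρV²/2) = 2.56e+05 Pa.
Pipe B: V = Q/A = 0.0613/0.03733 = 1.642 m/s; Re = 2.22e+04; ε/D = 0.00826; Haaland → f = 0.03831; ΔP_B = f(L/D)(ρV²/2) = 2.26e+04 Pa.
ΔP_A/ΔP_B = 2.56e+05/2.26e+04 = 11.3.

ΔP_A/ΔP_B ≈ 11.3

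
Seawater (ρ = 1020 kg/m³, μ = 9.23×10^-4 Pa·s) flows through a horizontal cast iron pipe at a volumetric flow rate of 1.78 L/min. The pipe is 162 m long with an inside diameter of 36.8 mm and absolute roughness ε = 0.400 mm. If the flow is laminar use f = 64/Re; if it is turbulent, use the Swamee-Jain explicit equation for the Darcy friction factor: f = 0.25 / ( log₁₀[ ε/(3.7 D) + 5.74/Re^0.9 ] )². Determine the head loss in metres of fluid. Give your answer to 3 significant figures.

Q = 1.78 L/min = 1.78/60000 = 2.967e-05 m³/s.
Cross-sectional area A = πD²/4 = π(0.0368)²/4 = 0.001064 m²; mean velocity V = Q/A = 2.967e-05/0.001064 = 0.02789 m/s.
Reynolds number Re = ρVD/μ = 1020 · 0.02789 · 0.0368 / 0.000923 = 1134.
Re < 2300 → laminar flow, so f = 64/Re = 64/1134 = 0.05642 (the turbulent correlation is not needed).
Darcy-Weisbach: ΔP = f(L/D)(ρV²/2) = 0.05642·(162/0.0368)·(1020·0.02789²/2) = 0.05642·4402·0.3968 = 98.55 Pa.
Head loss h_f = ΔP/(ρg) = 98.55/(1020·9.81) = 0.00985 m.

h_f ≈ 0.00985 m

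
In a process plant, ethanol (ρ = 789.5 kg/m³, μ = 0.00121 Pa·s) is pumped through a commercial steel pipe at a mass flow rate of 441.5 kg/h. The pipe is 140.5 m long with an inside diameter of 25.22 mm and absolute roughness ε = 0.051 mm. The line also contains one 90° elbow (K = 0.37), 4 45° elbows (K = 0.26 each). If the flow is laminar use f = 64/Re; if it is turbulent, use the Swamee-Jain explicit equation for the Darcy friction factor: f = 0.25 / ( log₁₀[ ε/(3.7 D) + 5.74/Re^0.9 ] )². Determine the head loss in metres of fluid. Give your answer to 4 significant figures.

h_f ≈ 1.107 m

ṁ = 441.5 kg/h = 441.5/3600 = 0.1226 kg/s.
A = πD²/4 = π(0.02522)²/4 = 0.0004996 m²; mean velocity V = ṁ/(ρA) = 0.1226/(789.5 · 0.0004996) = 0.311 m/s.
Reynolds number Re = ρVD/μ = 789.5 · 0.311 · 0.02522 / 0.00121 = 5117.
Re > 4000 → turbulent. Relative roughness ε/D = 5.1e-05/0.02522 = 0.00202. Swamee-Jain: f = 0.25/(log₁₀[0.00202/3.7 + 5.74/5117^0.9])² = 0.25/(log₁₀[0.000547 + 0.00264])² = 0.25/(-2.497)² = 0.04009.
Total minor-loss coefficient ΣK = 1·0.37 + 4·0.26 = 1.41.
ΔP = [f·L/D + ΣK]·(ρV²/2) = [0.04009·140.5/0.02522 + 1.41]·(789.5·0.311²/2) = [223.3 + 1.41]·38.17 = 8578 Pa.
Head loss h_f = ΔP/(ρg) = 8578/(789.5·9.81) = 1.107 m.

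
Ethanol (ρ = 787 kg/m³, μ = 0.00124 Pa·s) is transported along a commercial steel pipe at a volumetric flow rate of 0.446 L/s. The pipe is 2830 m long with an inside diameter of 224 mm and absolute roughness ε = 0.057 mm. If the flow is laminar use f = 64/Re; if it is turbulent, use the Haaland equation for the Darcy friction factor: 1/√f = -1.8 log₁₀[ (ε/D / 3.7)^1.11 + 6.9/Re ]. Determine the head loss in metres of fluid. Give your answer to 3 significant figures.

h_f ≈ 0.00328 m

Q = 0.446 L/s = 0.446/1000 = 0.000446 m³/s.
Cross-sectional area A = πD²/4 = π(0.224)²/4 = 0.03941 m²; mean velocity V = Q/A = 0.000446/0.03941 = 0.01132 m/s.
Reynolds number Re = ρVD/μ = 787 · 0.01132 · 0.224 / 0.00124 = 1609.
Re < 2300 → laminar flow, so f = 64/Re = 64/1609 = 0.03978 (the turbulent correlation is not needed).
Darcy-Weisbach: ΔP = f(L/D)(ρV²/2) = 0.03978·(2830/0.224)·(787·0.01132²/2) = 0.03978·1.263e+04·0.0504 = 25.33 Pa.
Head loss h_f = ΔP/(ρg) = 25.33/(787·9.81) = 0.00328 m.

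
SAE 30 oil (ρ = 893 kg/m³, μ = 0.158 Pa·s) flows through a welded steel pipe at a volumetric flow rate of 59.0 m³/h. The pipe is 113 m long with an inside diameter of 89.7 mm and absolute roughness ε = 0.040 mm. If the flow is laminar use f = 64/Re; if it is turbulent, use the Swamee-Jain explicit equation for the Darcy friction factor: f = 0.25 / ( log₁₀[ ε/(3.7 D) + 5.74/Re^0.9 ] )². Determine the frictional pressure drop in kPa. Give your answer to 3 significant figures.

Q = 59.0 m³/h = 59.0/3600 = 0.01639 m³/s.
Cross-sectional area A = πD²/4 = π(0.0897)²/4 = 0.006319 m²; mean velocity V = Q/A = 0.01639/0.006319 = 2.593 m/s.
Reynolds number Re = ρVD/μ = 893 · 2.593 · 0.0897 / 0.158 = 1315.
Re < 2300 → laminar flow, so f = 64/Re = 64/1315 = 0.04868 (the turbulent correlation is not needed).
Darcy-Weisbach: ΔP = f(L/D)(ρV²/2) = 0.04868·(113/0.0897)·(893·2.593²/2) = 0.04868·1260·3003 = 1.842e+05 Pa.
ΔP = 1.842e+05 Pa = 184 kPa.

ΔP ≈ 184 kPa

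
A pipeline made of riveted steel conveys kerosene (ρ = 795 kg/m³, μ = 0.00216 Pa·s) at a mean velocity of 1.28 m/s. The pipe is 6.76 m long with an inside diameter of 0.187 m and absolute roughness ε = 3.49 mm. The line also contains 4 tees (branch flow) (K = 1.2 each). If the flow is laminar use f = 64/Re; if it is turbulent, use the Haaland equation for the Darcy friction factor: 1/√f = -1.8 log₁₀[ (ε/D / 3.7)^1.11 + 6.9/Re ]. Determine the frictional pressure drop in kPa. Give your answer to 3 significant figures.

ΔP ≈ 4.25 kPa

Reynolds number Re = ρVD/μ = 795 · 1.28 · 0.187 / 0.00216 = 8.81e+04.
Re > 4000 → turbulent. Relative roughness ε/D = 0.00349/0.187 = 0.0187. Haaland: 1/√f = -1.8 log₁₀[(0.0187/3.7)^1.11 + 6.9/8.81e+04] = -1.8 log₁₀[0.00282 + 7.83e-05] = 4.568, so f = 0.04791.
Total minor-loss coefficient ΣK = 4·1.2 = 4.8.
ΔP = [f·L/D + ΣK]·(ρV²/2) = [0.04791·6.76/0.187 + 4.8]·(795·1.28²/2) = [1.732 + 4.8]·651.3 = 4254 Pa.
ΔP = 4254 Pa = 4.25 kPa.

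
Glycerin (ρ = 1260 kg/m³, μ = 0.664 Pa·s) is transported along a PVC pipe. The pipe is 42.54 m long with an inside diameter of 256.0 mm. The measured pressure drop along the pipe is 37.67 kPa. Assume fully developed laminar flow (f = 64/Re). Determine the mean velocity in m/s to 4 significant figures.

For laminar flow, f = 64/Re with Re = ρVD/μ, so Darcy-Weisbach reduces to ΔP = 32μLV/D². Solving for V: V = ΔP·D²/(32μL) = 3.767e+04·(0.256)²/(32·0.664·42.54) = 2.731 m/s.
Check: Re = ρVD/μ = 1260·2.731·0.256/0.664 = 1327 < 2300, so the laminar assumption holds.

V ≈ 2.731 m/s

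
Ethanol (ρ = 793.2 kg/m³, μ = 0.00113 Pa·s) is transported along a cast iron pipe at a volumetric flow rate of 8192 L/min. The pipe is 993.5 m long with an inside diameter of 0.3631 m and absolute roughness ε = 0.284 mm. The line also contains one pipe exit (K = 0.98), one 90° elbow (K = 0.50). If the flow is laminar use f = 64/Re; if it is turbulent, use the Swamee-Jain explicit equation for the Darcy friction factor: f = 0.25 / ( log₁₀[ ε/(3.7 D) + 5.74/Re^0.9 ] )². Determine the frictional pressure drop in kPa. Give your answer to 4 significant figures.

Q = 8192 L/min = 8192/60000 = 0.1365 m³/s.
Cross-sectional area A = πD²/4 = π(0.3631)²/4 = 0.1035 m²; mean velocity V = Q/A = 0.1365/0.1035 = 1.319 m/s.
Reynolds number Re = ρVD/μ = 793.2 · 1.319 · 0.3631 / 0.00113 = 3.361e+05.
Re > 4000 → turbulent. Relative roughness ε/D = 0.000284/0.3631 = 0.000782. Swamee-Jain: f = 0.25/(log₁₀[0.000782/3.7 + 5.74/3.361e+05^0.9])² = 0.25/(log₁₀[0.000211 + 6.1e-05])² = 0.25/(-3.565)² = 0.01967.
Total minor-loss coefficient ΣK = 1·0.98 + 1·0.5 = 1.48.
ΔP = [f·L/D + ΣK]·(ρV²/2) = [0.01967·993.5/0.3631 + 1.48]·(793.2·1.319²/2) = [53.83 + 1.48]·689.5 = 3.814e+04 Pa.
ΔP = 3.814e+04 Pa = 38.14 kPa.

ΔP ≈ 38.14 kPa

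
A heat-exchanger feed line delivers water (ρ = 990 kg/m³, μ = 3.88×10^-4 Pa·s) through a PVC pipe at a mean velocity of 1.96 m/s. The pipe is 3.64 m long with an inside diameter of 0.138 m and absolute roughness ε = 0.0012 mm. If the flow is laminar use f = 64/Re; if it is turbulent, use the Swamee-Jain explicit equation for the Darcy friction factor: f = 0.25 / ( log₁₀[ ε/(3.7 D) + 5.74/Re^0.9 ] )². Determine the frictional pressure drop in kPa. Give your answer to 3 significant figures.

ΔP ≈ 0.629 kPa

Reynolds number Re = ρVD/μ = 990 · 1.96 · 0.138 / 0.000388 = 6.901e+05.
Re > 4000 → turbulent. Relative roughness ε/D = 1.2e-06/0.138 = 8.7e-06. Swamee-Jain: f = 0.25/(log₁₀[8.7e-06/3.7 + 5.74/6.901e+05^0.9])² = 0.25/(log₁₀[2.35e-06 + 3.19e-05])² = 0.25/(-4.465)² = 0.01254.
Darcy-Weisbach: ΔP = f(L/D)(ρV²/2) = 0.01254·(3.64/0.138)·(990·1.96²/2) = 0.01254·26.38·1902 = 628.9 Pa.
ΔP = 628.9 Pa = 0.629 kPa.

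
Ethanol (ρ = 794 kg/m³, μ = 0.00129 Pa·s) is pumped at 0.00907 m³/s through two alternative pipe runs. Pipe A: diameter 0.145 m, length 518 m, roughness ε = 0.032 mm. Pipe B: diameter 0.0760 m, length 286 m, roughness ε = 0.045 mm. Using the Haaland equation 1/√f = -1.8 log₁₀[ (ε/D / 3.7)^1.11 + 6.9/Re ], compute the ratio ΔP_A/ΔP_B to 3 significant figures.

Pipe A: V = Q/A = 0.00907/0.01651 = 0.5493 m/s; Re = 4.902e+04; ε/D = 0.000221; Haaland → f = 0.02146; ΔP_A = f(L/D)(ρV²/2) = 9181 Pa.
Pipe B: V = Q/A = 0.00907/0.004536 = 1.999 m/s; Re = 9.353e+04; ε/D = 0.000592; Haaland → f = 0.02061; ΔP_B = f(L/D)(ρV²/2) = 1.231e+05 Pa.
ΔP_A/ΔP_B = 9181/1.231e+05 = 0.0746.

ΔP_A/ΔP_B ≈ 0.0746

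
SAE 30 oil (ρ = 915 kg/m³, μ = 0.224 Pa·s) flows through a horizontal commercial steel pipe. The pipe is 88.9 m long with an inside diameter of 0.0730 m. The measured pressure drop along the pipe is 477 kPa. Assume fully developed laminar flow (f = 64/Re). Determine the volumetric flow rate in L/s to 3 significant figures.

For laminar flow, f = 64/Re with Re = ρVD/μ, so Darcy-Weisbach reduces to ΔP = 32μLV/D². Solving for V: V = ΔP·D²/(32μL) = 4.77e+05·(0.073)²/(32·0.224·88.9) = 3.989 m/s.
Check: Re = ρVD/μ = 915·3.989·0.073/0.224 = 1189 < 2300, so the laminar assumption holds.
Q = V·A = 3.989·(π/4·0.073²) = 0.0167 m³/s = 16.7 L/s.

Q ≈ 16.7 L/s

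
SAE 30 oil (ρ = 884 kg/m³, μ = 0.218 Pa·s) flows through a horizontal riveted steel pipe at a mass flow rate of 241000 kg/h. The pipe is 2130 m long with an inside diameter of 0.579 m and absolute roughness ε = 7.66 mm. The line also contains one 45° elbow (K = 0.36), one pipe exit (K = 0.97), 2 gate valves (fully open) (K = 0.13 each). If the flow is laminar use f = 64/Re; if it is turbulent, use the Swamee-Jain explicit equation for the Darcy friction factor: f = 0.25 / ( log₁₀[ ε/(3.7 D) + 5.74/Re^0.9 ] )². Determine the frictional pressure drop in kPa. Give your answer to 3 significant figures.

ΔP ≈ 12.8 kPa

ṁ = 241000 kg/h = 241000/3600 = 66.94 kg/s.
A = πD²/4 = π(0.579)²/4 = 0.2633 m²; mean velocity V = ṁ/(ρA) = 66.94/(884 · 0.2633) = 0.2876 m/s.
Reynolds number Re = ρVD/μ = 884 · 0.2876 · 0.579 / 0.218 = 675.3.
Re < 2300 → laminar flow, so f = 64/Re = 64/675.3 = 0.09477 (the turbulent correlation is not needed).
Total minor-loss coefficient ΣK = 1·0.36 + 1·0.97 + 2·0.13 = 1.59.
ΔP = [f·L/D + ΣK]·(ρV²/2) = [0.09477·2130/0.579 + 1.59]·(884·0.2876²/2) = [348.7 + 1.59]·36.56 = 1.281e+04 Pa.
ΔP = 1.281e+04 Pa = 12.8 kPa.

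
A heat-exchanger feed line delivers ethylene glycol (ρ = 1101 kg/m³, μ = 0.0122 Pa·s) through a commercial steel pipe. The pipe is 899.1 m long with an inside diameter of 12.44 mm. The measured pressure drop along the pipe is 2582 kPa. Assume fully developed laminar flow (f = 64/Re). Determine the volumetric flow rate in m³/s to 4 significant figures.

For laminar flow, f = 64/Re with Re = ρVD/μ, so Darcy-Weisbach reduces to ΔP = 32μLV/D². Solving for V: V = ΔP·D²/(32μL) = 2.582e+06·(0.01244)²/(32·0.0122·899.1) = 1.138 m/s.
Check: Re = ρVD/μ = 1101·1.138·0.01244/0.0122 = 1278 < 2300, so the laminar assumption holds.
Q = V·A = 1.138·(π/4·0.01244²) = 0.0001384 m³/s = 1.384×10^-4 m³/s.

Q ≈ 1.384×10^-4 m³/s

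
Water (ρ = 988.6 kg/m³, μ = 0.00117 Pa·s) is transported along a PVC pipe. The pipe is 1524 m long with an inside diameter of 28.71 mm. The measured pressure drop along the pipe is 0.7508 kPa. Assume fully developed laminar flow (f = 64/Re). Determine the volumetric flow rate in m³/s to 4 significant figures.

For laminar flow, f = 64/Re with Re = ρVD/μ, so Darcy-Weisbach reduces to ΔP = 32μLV/D². Solving for V: V = ΔP·D²/(32μL) = 750.8·(0.02871)²/(32·0.00117·1524) = 0.01085 m/s.
Check: Re = ρVD/μ = 988.6·0.01085·0.02871/0.00117 = 263.1 < 2300, so the laminar assumption holds.
Q = V·A = 0.01085·(π/4·0.02871²) = 7.021e-06 m³/s = 7.021×10^-6 m³/s.

Q ≈ 7.021×10^-6 m³/s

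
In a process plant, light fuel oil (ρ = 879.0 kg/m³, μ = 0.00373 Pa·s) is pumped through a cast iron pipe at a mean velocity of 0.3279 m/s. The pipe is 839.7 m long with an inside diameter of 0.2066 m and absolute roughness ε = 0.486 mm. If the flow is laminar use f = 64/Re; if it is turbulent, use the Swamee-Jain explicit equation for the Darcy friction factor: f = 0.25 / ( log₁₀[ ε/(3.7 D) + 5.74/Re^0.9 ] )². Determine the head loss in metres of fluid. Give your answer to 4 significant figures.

h_f ≈ 0.7099 m

Reynolds number Re = ρVD/μ = 879 · 0.3279 · 0.2066 / 0.00373 = 1.596e+04.
Re > 4000 → turbulent. Relative roughness ε/D = 0.000486/0.2066 = 0.00235. Swamee-Jain: f = 0.25/(log₁₀[0.00235/3.7 + 5.74/1.596e+04^0.9])² = 0.25/(log₁₀[0.000636 + 0.000946])² = 0.25/(-2.801)² = 0.03187.
Darcy-Weisbach: ΔP = f(L/D)(ρV²/2) = 0.03187·(839.7/0.2066)·(879·0.3279²/2) = 0.03187·4064·47.25 = 6121 Pa.
Head loss h_f = ΔP/(ρg) = 6121/(879·9.81) = 0.7099 m.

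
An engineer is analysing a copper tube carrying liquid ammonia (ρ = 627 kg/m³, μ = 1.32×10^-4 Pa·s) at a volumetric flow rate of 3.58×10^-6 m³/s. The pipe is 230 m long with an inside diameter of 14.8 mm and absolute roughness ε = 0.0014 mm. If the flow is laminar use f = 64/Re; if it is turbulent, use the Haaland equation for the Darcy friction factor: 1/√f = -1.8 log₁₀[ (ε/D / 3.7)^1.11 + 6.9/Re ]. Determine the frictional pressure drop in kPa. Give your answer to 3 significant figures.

ΔP ≈ 0.0923 kPa

Cross-sectional area A = πD²/4 = π(0.0148)²/4 = 0.000172 m²; mean velocity V = Q/A = 3.58e-06/0.000172 = 0.02081 m/s.
Reynolds number Re = ρVD/μ = 627 · 0.02081 · 0.0148 / 0.000132 = 1463.
Re < 2300 → laminar flow, so f = 64/Re = 64/1463 = 0.04375 (the turbulent correlation is not needed).
Darcy-Weisbach: ΔP = f(L/D)(ρV²/2) = 0.04375·(230/0.0148)·(627·0.02081²/2) = 0.04375·1.554e+04·0.1358 = 92.3 Pa.
ΔP = 92.3 Pa = 0.0923 kPa.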